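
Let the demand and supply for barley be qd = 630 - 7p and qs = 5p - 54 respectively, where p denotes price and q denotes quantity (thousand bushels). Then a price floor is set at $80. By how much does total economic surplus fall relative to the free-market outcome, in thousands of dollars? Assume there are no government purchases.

4443.6

Without the control the market clears where 630 - 7p = 5p - 54, i.e. p* = 57 and q* = 231.
The floor of 80 is above the equilibrium price 57, so it binds.
At p = 80: qd = 630 - 7·80 = 70 and qs = 5·80 - 54 = 346.
Quantity traded falls to 70. At q = 70 the demand price is (630 - 70)/7 = 80 and the supply price is (54 + 70)/5 = 24.8.
Deadweight loss = ½ · (80 - 24.8) · (231 - 70) = ½ · 55.2 · 161 = 4443.6.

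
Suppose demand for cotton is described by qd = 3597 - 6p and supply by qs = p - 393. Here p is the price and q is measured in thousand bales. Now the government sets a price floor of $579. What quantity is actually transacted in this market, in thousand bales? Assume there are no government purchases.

123

Without the control the market clears where 3597 - 6p = p - 393, i.e. p* = 570 and q* = 177.
Since 579 > 570, the floor is binding.
At p = 579: qd = 3597 - 6·579 = 123 and qs = 579 - 393 = 186.
The quantity actually transacted is the short side, demand: 123.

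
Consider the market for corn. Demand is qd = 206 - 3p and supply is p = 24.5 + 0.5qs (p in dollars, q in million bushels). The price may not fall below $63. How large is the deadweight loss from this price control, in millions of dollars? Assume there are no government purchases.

540

Rearranging supply gives qs = 2p - 49. Without the control the market clears where 206 - 3p = 2p - 49, i.e. p* = 51 and q* = 53.
Because the floor (63) lies above the market-clearing price, it is binding.
At p = 63: qd = 206 - 3·63 = 17 and qs = 2·63 - 49 = 77.
Quantity traded falls to 17. At q = 17 the demand price is (206 - 17)/3 = 63 and the supply price is (49 + 17)/2 = 33.
Deadweight loss = ½ · (63 - 33) · (53 - 17) = ½ · 30 · 36 = 540.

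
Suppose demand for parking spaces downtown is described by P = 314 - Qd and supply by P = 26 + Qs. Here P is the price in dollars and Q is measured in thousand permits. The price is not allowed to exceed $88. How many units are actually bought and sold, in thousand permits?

Rearranging demand gives Qd = 314 - P; rearranging supply gives Qs = P - 26. Without the control the market clears where 314 - P = P - 26, i.e. P* = 170 and Q* = 144.
Since 88 < 170, the ceiling is binding.
At P = 88: Qd = 314 - 88 = 226 and Qs = 88 - 26 = 62.
The quantity actually transacted is the short side, supply: 62.

62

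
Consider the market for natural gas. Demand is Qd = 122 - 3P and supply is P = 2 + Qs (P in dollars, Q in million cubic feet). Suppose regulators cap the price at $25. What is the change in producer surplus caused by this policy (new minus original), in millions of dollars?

Rearranging supply gives Qs = P - 2. Without the control the market clears where 122 - 3P = P - 2, i.e. P* = 31 and Q* = 29.
Since 25 < 31, the ceiling is binding.
At P = 25: Qd = 122 - 3·25 = 47 and Qs = 25 - 2 = 23.
Producer surplus without the control is ½ · (31 - 2) · 29 = 420.5.
With the ceiling, producers sell 23 units at 25, so PS = ½ · (25 - 2) · 23 = 264.5.
Change in producer surplus = 264.5 - 420.5 = -156.

-156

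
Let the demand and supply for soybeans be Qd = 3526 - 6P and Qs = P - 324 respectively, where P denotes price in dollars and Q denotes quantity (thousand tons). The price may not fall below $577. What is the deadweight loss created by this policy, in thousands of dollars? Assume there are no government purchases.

Equilibrium: 3526 - 6P = P - 324, so 3850 = 7P and P* = 550, Q* = 226.
The floor of 577 is above the equilibrium price 550, so it binds.
At P = 577: Qd = 3526 - 6·577 = 64 and Qs = 577 - 324 = 253.
Quantity traded falls to 64. At Q = 64 the demand price is (3526 - 64)/6 = 577 and the supply price is 324 + 64 = 388.
Deadweight loss = ½ · (577 - 388) · (226 - 64) = ½ · 189 · 162 = 15309.

15309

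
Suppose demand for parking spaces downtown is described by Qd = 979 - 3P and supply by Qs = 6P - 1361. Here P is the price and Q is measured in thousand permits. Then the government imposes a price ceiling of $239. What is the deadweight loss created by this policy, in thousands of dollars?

3969

Without the control the market clears where 979 - 3P = 6P - 1361, i.e. P* = 260 and Q* = 199.
Because the ceiling (239) lies below the market-clearing price, it is binding.
At P = 239: Qd = 979 - 3·239 = 262 and Qs = 6·239 - 1361 = 73.
Quantity traded falls to 73. At Q = 73 the demand price is (979 - 73)/3 = 302 and the supply price is (1361 + 73)/6 = 239.
Deadweight loss = ½ · (302 - 239) · (199 - 73) = ½ · 63 · 126 = 3969.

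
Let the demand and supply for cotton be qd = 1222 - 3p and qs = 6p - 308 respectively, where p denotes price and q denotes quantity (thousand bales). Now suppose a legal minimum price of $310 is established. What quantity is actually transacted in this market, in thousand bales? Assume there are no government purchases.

Setting quantity demanded equal to quantity supplied, 1222 - 3p = 6p - 308, gives p* = 170 and q* = 712.
Because the floor (310) lies above the market-clearing price, it is binding.
At p = 310: qd = 1222 - 3·310 = 292 and qs = 6·310 - 308 = 1552.
The quantity actually transacted is the short side, demand: 292.

292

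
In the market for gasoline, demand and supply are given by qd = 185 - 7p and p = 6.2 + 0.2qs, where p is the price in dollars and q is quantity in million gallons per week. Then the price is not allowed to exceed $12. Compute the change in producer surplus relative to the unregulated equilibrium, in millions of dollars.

Rearranging supply gives qs = 5p - 31. Equilibrium: 185 - 7p = 5p - 31, so 216 = 12p and p* = 18, q* = 59.
Since 12 < 18, the ceiling is binding.
At p = 12: qd = 185 - 7·12 = 101 and qs = 5·12 - 31 = 29.
Producer surplus without the control is ½ · (18 - 6.2) · 59 = 348.1.
With the ceiling, producers sell 29 units at 12, so PS = ½ · (12 - 6.2) · 29 = 84.1.
Change in producer surplus = 84.1 - 348.1 = -264.

-264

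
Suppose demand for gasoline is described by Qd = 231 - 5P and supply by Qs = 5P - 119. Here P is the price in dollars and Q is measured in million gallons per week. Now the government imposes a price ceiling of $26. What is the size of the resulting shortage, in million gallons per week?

90

Equilibrium: 231 - 5P = 5P - 119, so 350 = 10P and P* = 35, Q* = 56.
The ceiling of 26 is below the equilibrium price 35, so it binds.
At P = 26: Qd = 231 - 5·26 = 101 and Qs = 5·26 - 119 = 11.
Shortage = Qd - Qs = 101 - 11 = 90.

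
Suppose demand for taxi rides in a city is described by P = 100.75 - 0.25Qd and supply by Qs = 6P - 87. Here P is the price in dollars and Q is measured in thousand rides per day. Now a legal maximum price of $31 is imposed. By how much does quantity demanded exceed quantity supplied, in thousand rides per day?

180

Rearranging demand gives Qd = 403 - 4P. In a free market, 403 - 4P = 6P - 87 gives the equilibrium P* = 49, Q* = 207.
The ceiling of 31 is below the equilibrium price 49, so it binds.
At P = 31: Qd = 403 - 4·31 = 279 and Qs = 6·31 - 87 = 99.
Shortage = Qd - Qs = 279 - 99 = 180.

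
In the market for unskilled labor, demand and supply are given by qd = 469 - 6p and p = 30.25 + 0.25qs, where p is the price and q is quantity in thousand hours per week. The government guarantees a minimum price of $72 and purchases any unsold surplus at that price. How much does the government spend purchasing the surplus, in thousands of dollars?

9360

Rearranging supply gives qs = 4p - 121. In a free market, 469 - 6p = 4p - 121 gives the equilibrium p* = 59, q* = 115.
Because the floor (72) lies above the market-clearing price, it is binding.
At p = 72: qd = 469 - 6·72 = 37 and qs = 4·72 - 121 = 167.
Surplus = qs - qd = 130.
Government expenditure = surplus × support price = 130 × 72 = 9360.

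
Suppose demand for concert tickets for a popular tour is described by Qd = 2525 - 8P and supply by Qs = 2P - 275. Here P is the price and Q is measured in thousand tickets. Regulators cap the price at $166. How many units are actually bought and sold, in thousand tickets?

Without the control the market clears where 2525 - 8P = 2P - 275, i.e. P* = 280 and Q* = 285.
The ceiling of 166 is below the equilibrium price 280, so it binds.
At P = 166: Qd = 2525 - 8·166 = 1197 and Qs = 2·166 - 275 = 57.
The quantity actually transacted is the short side, supply: 57.

57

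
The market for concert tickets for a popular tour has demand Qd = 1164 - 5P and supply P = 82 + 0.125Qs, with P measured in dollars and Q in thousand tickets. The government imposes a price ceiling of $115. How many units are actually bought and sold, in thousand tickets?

264

Rearranging supply gives Qs = 8P - 656. Equilibrium: 1164 - 5P = 8P - 656, so 1820 = 13P and P* = 140, Q* = 464.
Since 115 < 140, the ceiling is binding.
At P = 115: Qd = 1164 - 5·115 = 589 and Qs = 8·115 - 656 = 264.
The quantity actually transacted is the short side, supply: 264.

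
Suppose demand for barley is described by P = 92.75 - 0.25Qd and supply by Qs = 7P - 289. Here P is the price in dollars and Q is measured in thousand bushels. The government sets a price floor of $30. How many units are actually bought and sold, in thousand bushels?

Rearranging demand gives Qd = 371 - 4P. Equilibrium: 371 - 4P = 7P - 289, so 660 = 11P and P* = 60, Q* = 131.
The floor of 30 is below the equilibrium price 60, so it is not binding; the market clears at P* = 60, Q* = 131.

131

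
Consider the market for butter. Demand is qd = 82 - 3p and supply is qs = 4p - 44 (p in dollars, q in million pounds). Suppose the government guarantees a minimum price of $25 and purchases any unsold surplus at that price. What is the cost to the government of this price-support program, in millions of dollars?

1225

Equilibrium: 82 - 3p = 4p - 44, so 126 = 7p and p* = 18, q* = 28.
Because the floor (25) lies above the market-clearing price, it is binding.
At p = 25: qd = 82 - 3·25 = 7 and qs = 4·25 - 44 = 56.
Surplus = qs - qd = 49.
Government expenditure = surplus × support price = 49 × 25 = 1225.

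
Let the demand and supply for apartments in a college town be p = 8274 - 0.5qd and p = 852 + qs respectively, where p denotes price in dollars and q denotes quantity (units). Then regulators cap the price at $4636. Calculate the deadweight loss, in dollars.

Rearranging demand gives qd = 16548 - 2p; rearranging supply gives qs = p - 852. Equilibrium: 16548 - 2p = p - 852, so 17400 = 3p and p* = 5800, q* = 4948.
Since 4636 < 5800, the ceiling is binding.
At p = 4636: qd = 16548 - 2·4636 = 7276 and qs = 4636 - 852 = 3784.
Quantity traded falls to 3784. At q = 3784 the demand price is (16548 - 3784)/2 = 6382 and the supply price is 852 + 3784 = 4636.
Deadweight loss = ½ · (6382 - 4636) · (4948 - 3784) = ½ · 1746 · 1164 = 1016172.

1016172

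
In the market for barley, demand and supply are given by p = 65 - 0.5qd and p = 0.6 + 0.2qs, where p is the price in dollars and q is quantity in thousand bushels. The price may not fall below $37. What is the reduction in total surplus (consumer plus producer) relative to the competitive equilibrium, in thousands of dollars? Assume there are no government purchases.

Rearranging demand gives qd = 130 - 2p; rearranging supply gives qs = 5p - 3. Setting quantity demanded equal to quantity supplied, 130 - 2p = 5p - 3, gives p* = 19 and q* = 92.
Because the floor (37) lies above the market-clearing price, it is binding.
At p = 37: qd = 130 - 2·37 = 56 and qs = 5·37 - 3 = 182.
Quantity traded falls to 56. At q = 56 the demand price is (130 - 56)/2 = 37 and the supply price is (3 + 56)/5 = 11.8.
Deadweight loss = ½ · (37 - 11.8) · (92 - 56) = ½ · 25.2 · 36 = 453.6.

453.6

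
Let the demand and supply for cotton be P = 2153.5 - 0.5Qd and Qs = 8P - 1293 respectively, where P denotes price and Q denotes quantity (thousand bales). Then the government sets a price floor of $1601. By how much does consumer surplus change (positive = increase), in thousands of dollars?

-2233986

Rearranging demand gives Qd = 4307 - 2P. In a free market, 4307 - 2P = 8P - 1293 gives the equilibrium P* = 560, Q* = 3187.
Since 1601 > 560, the floor is binding.
At P = 1601: Qd = 4307 - 2·1601 = 1105 and Qs = 8·1601 - 1293 = 11515.
Consumer surplus without the control is ½ · (2153.5 - 560) · 3187 = 2539242.25.
With the floor, consumers buy 1105 units at 1601, so CS = ½ · (2153.5 - 1601) · 1105 = 305256.25.
Change in consumer surplus = 305256.25 - 2539242.25 = -2233986.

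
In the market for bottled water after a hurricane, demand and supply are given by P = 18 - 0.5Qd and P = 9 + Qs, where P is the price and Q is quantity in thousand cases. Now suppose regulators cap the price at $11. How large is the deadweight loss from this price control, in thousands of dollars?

Rearranging demand gives Qd = 36 - 2P; rearranging supply gives Qs = P - 9. In a free market, 36 - 2P = P - 9 gives the equilibrium P* = 15, Q* = 6.
Because the ceiling (11) lies below the market-clearing price, it is binding.
At P = 11: Qd = 36 - 2·11 = 14 and Qs = 11 - 9 = 2.
Quantity traded falls to 2. At Q = 2 the demand price is (36 - 2)/2 = 17 and the supply price is 9 + 2 = 11.
Deadweight loss = ½ · (17 - 11) · (6 - 2) = ½ · 6 · 4 = 12.

12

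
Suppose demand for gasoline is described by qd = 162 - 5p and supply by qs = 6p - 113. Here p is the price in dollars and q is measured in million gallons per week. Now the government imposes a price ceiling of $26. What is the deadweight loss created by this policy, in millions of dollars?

In a free market, 162 - 5p = 6p - 113 gives the equilibrium p* = 25, q* = 37.
Since 26 is above p* = 25, the ceiling does not bind and the free-market outcome prevails.
Since the control does not bind, no trades are prevented and deadweight loss is zero.

0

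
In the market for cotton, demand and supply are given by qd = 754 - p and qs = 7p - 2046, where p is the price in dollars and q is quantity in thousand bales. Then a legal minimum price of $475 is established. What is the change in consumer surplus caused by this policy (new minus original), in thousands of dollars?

In a free market, 754 - p = 7p - 2046 gives the equilibrium p* = 350, q* = 404.
Since 475 > 350, the floor is binding.
At p = 475: qd = 754 - 475 = 279 and qs = 7·475 - 2046 = 1279.
Consumer surplus without the control is ½ · (754 - 350) · 404 = 81608.
With the floor, consumers buy 279 units at 475, so CS = ½ · (754 - 475) · 279 = 38920.5.
Change in consumer surplus = 38920.5 - 81608 = -42687.5.

-42687.5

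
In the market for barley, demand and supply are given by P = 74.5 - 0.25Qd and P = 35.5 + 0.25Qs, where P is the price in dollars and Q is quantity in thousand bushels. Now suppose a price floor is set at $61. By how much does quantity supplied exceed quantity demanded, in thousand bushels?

Rearranging demand gives Qd = 298 - 4P; rearranging supply gives Qs = 4P - 142. Equilibrium: 298 - 4P = 4P - 142, so 440 = 8P and P* = 55, Q* = 78.
The floor of 61 is above the equilibrium price 55, so it binds.
At P = 61: Qd = 298 - 4·61 = 54 and Qs = 4·61 - 142 = 102.
Surplus = Qs - Qd = 102 - 54 = 48.

48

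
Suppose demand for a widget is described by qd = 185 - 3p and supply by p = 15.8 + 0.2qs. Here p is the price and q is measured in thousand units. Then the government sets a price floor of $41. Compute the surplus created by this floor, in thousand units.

64

Rearranging supply gives qs = 5p - 79. Without the control the market clears where 185 - 3p = 5p - 79, i.e. p* = 33 and q* = 86.
Because the floor (41) lies above the market-clearing price, it is binding.
At p = 41: qd = 185 - 3·41 = 62 and qs = 5·41 - 79 = 126.
Surplus = qs - qd = 126 - 62 = 64.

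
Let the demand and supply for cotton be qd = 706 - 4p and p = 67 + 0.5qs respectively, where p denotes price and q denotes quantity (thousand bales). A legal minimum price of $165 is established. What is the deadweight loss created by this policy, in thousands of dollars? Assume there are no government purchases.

3750

Rearranging supply gives qs = 2p - 134. Without the control the market clears where 706 - 4p = 2p - 134, i.e. p* = 140 and q* = 146.
The floor of 165 is above the equilibrium price 140, so it binds.
At p = 165: qd = 706 - 4·165 = 46 and qs = 2·165 - 134 = 196.
Quantity traded falls to 46. At q = 46 the demand price is (706 - 46)/4 = 165 and the supply price is (134 + 46)/2 = 90.
Deadweight loss = ½ · (165 - 90) · (146 - 46) = ½ · 75 · 100 = 3750.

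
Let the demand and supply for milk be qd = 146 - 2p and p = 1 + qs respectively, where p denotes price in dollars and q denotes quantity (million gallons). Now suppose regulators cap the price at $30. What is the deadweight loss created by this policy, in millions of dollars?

270.75

Rearranging supply gives qs = p - 1. In a free market, 146 - 2p = p - 1 gives the equilibrium p* = 49, q* = 48.
The ceiling of 30 is below the equilibrium price 49, so it binds.
At p = 30: qd = 146 - 2·30 = 86 and qs = 30 - 1 = 29.
Quantity traded falls to 29. At q = 29 the demand price is (146 - 29)/2 = 58.5 and the supply price is 1 + 29 = 30.
Deadweight loss = ½ · (58.5 - 30) · (48 - 29) = ½ · 28.5 · 19 = 270.75.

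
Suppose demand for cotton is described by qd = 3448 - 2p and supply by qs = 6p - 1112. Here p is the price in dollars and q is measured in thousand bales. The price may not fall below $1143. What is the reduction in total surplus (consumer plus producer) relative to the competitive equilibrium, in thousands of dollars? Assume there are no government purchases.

Setting quantity demanded equal to quantity supplied, 3448 - 2p = 6p - 1112, gives p* = 570 and q* = 2308.
Because the floor (1143) lies above the market-clearing price, it is binding.
At p = 1143: qd = 3448 - 2·1143 = 1162 and qs = 6·1143 - 1112 = 5746.
Quantity traded falls to 1162. At q = 1162 the demand price is (3448 - 1162)/2 = 1143 and the supply price is (1112 + 1162)/6 = 379.
Deadweight loss = ½ · (1143 - 379) · (2308 - 1162) = ½ · 764 · 1146 = 437772.

437772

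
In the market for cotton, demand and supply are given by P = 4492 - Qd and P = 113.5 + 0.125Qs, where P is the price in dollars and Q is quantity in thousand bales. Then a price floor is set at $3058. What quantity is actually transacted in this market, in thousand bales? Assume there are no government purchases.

Rearranging demand gives Qd = 4492 - P; rearranging supply gives Qs = 8P - 908. In a free market, 4492 - P = 8P - 908 gives the equilibrium P* = 600, Q* = 3892.
Because the floor (3058) lies above the market-clearing price, it is binding.
At P = 3058: Qd = 4492 - 3058 = 1434 and Qs = 8·3058 - 908 = 23556.
The quantity actually transacted is the short side, demand: 1434.

1434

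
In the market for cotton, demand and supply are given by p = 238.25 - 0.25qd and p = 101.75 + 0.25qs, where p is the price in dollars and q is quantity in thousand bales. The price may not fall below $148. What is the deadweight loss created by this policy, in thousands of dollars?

Rearranging demand gives qd = 953 - 4p; rearranging supply gives qs = 4p - 407. In a free market, 953 - 4p = 4p - 407 gives the equilibrium p* = 170, q* = 273.
The floor of 148 is below the equilibrium price 170, so it is not binding; the market clears at p* = 170, q* = 273.
Since the control does not bind, no trades are prevented and deadweight loss is zero.

0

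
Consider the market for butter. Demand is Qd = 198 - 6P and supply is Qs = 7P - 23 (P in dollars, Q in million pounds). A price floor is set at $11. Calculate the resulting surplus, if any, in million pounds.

Equilibrium: 198 - 6P = 7P - 23, so 221 = 13P and P* = 17, Q* = 96.
The floor of 11 is below the equilibrium price 17, so it is not binding; the market clears at P* = 17, Q* = 96.
Since the control does not bind, there is no surplus.

0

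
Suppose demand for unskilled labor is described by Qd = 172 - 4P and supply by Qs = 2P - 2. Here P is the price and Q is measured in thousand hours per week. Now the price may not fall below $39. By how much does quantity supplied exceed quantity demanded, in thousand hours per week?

Equilibrium: 172 - 4P = 2P - 2, so 174 = 6P and P* = 29, Q* = 56.
The floor of 39 is above the equilibrium price 29, so it binds.
At P = 39: Qd = 172 - 4·39 = 16 and Qs = 2·39 - 2 = 76.
Surplus = Qs - Qd = 76 - 16 = 60.

60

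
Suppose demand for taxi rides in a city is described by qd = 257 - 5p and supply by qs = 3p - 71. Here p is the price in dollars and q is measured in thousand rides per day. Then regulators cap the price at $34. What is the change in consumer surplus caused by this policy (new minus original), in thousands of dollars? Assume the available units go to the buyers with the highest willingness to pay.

172.9

Equilibrium: 257 - 5p = 3p - 71, so 328 = 8p and p* = 41, q* = 52.
Because the ceiling (34) lies below the market-clearing price, it is binding.
At p = 34: qd = 257 - 5·34 = 87 and qs = 3·34 - 71 = 31.
Consumer surplus without the control is ½ · (51.4 - 41) · 52 = 270.4.
With the ceiling, 31 units are sold at 34 (assume they go to the highest-value buyers). The demand price at q = 31 is 45.2, so CS = ½ · [(51.4 - 34) + (45.2 - 34)] · 31 = 443.3.
Change in consumer surplus = 443.3 - 270.4 = 172.9.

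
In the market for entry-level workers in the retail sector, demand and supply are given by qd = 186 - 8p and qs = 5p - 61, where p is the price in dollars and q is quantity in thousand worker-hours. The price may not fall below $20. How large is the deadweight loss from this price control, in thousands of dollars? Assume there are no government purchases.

Without the control the market clears where 186 - 8p = 5p - 61, i.e. p* = 19 and q* = 34.
Since 20 > 19, the floor is binding.
At p = 20: qd = 186 - 8·20 = 26 and qs = 5·20 - 61 = 39.
Quantity traded falls to 26. At q = 26 the demand price is (186 - 26)/8 = 20 and the supply price is (61 + 26)/5 = 17.4.
Deadweight loss = ½ · (20 - 17.4) · (34 - 26) = ½ · 2.6 · 8 = 10.4.

10.4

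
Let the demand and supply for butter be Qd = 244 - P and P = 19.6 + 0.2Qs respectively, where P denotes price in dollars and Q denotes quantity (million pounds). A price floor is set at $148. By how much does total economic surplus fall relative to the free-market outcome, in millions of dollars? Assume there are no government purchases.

4968.6

Rearranging supply gives Qs = 5P - 98. In a free market, 244 - P = 5P - 98 gives the equilibrium P* = 57, Q* = 187.
Since 148 > 57, the floor is binding.
At P = 148: Qd = 244 - 148 = 96 and Qs = 5·148 - 98 = 642.
Quantity traded falls to 96. At Q = 96 the demand price is 244 - 96 = 148 and the supply price is (98 + 96)/5 = 38.8.
Deadweight loss = ½ · (148 - 38.8) · (187 - 96) = ½ · 109.2 · 91 = 4968.6.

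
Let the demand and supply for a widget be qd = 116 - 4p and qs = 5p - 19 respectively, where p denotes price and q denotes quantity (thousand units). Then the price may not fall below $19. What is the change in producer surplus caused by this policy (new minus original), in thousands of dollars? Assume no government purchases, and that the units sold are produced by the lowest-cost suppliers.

In a free market, 116 - 4p = 5p - 19 gives the equilibrium p* = 15, q* = 56.
Because the floor (19) lies above the market-clearing price, it is binding.
At p = 19: qd = 116 - 4·19 = 40 and qs = 5·19 - 19 = 76.
Producer surplus without the control is ½ · (15 - 3.8) · 56 = 313.6.
With the floor, 40 units are sold at 19. The supply price at q = 40 is 11.8, so PS = ½ · [(19 - 3.8) + (19 - 11.8)] · 40 = 448.
Change in producer surplus = 448 - 313.6 = 134.4.

134.4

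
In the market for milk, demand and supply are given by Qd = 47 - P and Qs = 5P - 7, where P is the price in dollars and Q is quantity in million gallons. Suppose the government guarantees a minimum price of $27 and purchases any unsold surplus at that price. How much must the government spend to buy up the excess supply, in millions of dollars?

2916

In a free market, 47 - P = 5P - 7 gives the equilibrium P* = 9, Q* = 38.
Since 27 > 9, the floor is binding.
At P = 27: Qd = 47 - 27 = 20 and Qs = 5·27 - 7 = 128.
Surplus = Qs - Qd = 108.
Government expenditure = surplus × support price = 108 × 27 = 2916.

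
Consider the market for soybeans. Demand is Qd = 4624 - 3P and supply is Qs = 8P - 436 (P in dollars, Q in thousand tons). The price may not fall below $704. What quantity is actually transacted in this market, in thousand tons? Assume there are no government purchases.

2512

Without the control the market clears where 4624 - 3P = 8P - 436, i.e. P* = 460 and Q* = 3244.
The floor of 704 is above the equilibrium price 460, so it binds.
At P = 704: Qd = 4624 - 3·704 = 2512 and Qs = 8·704 - 436 = 5196.
The quantity actually transacted is the short side, demand: 2512.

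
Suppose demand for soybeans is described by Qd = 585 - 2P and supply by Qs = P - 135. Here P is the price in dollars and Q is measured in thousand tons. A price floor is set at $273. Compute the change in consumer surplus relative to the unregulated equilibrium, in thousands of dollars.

-2376

In a free market, 585 - 2P = P - 135 gives the equilibrium P* = 240, Q* = 105.
The floor of 273 is above the equilibrium price 240, so it binds.
At P = 273: Qd = 585 - 2·273 = 39 and Qs = 273 - 135 = 138.
Consumer surplus without the control is ½ · (292.5 - 240) · 105 = 2756.25.
With the floor, consumers buy 39 units at 273, so CS = ½ · (292.5 - 273) · 39 = 380.25.
Change in consumer surplus = 380.25 - 2756.25 = -2376.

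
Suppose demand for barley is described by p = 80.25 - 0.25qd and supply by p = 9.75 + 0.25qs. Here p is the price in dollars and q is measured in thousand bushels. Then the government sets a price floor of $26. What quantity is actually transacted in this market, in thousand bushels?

141

Rearranging demand gives qd = 321 - 4p; rearranging supply gives qs = 4p - 39. In a free market, 321 - 4p = 4p - 39 gives the equilibrium p* = 45, q* = 141.
The floor of 26 is below the equilibrium price 45, so it is not binding; the market clears at p* = 45, q* = 141.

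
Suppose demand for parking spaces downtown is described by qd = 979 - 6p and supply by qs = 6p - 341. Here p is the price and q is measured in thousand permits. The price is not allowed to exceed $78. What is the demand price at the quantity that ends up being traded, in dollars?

Without the control the market clears where 979 - 6p = 6p - 341, i.e. p* = 110 and q* = 319.
The ceiling of 78 is below the equilibrium price 110, so it binds.
At p = 78: qd = 979 - 6·78 = 511 and qs = 6·78 - 341 = 127.
Only 127 units reach the market. On the demand curve, the marginal buyer's willingness to pay at q = 127 is (979 - 127)/6 = 142.

142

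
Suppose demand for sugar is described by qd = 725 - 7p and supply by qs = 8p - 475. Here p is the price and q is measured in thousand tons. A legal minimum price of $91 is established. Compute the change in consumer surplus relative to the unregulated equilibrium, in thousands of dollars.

-1391.5

Without the control the market clears where 725 - 7p = 8p - 475, i.e. p* = 80 and q* = 165.
The floor of 91 is above the equilibrium price 80, so it binds.
At p = 91: qd = 725 - 7·91 = 88 and qs = 8·91 - 475 = 253.
Consumer surplus without the control is ½ · (725/7 - 80) · 165 = 27225/14.
With the floor, consumers buy 88 units at 91, so CS = ½ · (725/7 - 91) · 88 = 3872/7.
Change in consumer surplus = 3872/7 - 27225/14 = -1391.5.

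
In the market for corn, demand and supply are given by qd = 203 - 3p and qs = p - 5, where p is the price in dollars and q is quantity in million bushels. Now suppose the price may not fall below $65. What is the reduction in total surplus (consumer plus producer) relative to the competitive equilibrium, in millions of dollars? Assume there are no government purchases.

Equilibrium: 203 - 3p = p - 5, so 208 = 4p and p* = 52, q* = 47.
The floor of 65 is above the equilibrium price 52, so it binds.
At p = 65: qd = 203 - 3·65 = 8 and qs = 65 - 5 = 60.
Quantity traded falls to 8. At q = 8 the demand price is (203 - 8)/3 = 65 and the supply price is 5 + 8 = 13.
Deadweight loss = ½ · (65 - 13) · (47 - 8) = ½ · 52 · 39 = 1014.

1014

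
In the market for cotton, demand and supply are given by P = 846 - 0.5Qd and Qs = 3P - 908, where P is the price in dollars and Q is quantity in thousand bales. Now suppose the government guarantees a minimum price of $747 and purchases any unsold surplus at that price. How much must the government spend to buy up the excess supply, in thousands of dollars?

Rearranging demand gives Qd = 1692 - 2P. Equilibrium: 1692 - 2P = 3P - 908, so 2600 = 5P and P* = 520, Q* = 652.
The floor of 747 is above the equilibrium price 520, so it binds.
At P = 747: Qd = 1692 - 2·747 = 198 and Qs = 3·747 - 908 = 1333.
Surplus = Qs - Qd = 1135.
Government expenditure = surplus × support price = 1135 × 747 = 847845.

847845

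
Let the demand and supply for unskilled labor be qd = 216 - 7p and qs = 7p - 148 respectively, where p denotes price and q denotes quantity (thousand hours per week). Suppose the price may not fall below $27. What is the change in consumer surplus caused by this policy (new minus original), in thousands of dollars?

Without the control the market clears where 216 - 7p = 7p - 148, i.e. p* = 26 and q* = 34.
The floor of 27 is above the equilibrium price 26, so it binds.
At p = 27: qd = 216 - 7·27 = 27 and qs = 7·27 - 148 = 41.
Consumer surplus without the control is ½ · (216/7 - 26) · 34 = 578/7.
With the floor, consumers buy 27 units at 27, so CS = ½ · (216/7 - 27) · 27 = 729/14.
Change in consumer surplus = 729/14 - 578/7 = -30.5.

-30.5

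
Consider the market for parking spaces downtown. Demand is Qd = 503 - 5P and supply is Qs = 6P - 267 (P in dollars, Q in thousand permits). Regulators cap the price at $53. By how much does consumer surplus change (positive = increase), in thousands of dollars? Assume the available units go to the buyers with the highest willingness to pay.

Equilibrium: 503 - 5P = 6P - 267, so 770 = 11P and P* = 70, Q* = 153.
The ceiling of 53 is below the equilibrium price 70, so it binds.
At P = 53: Qd = 503 - 5·53 = 238 and Qs = 6·53 - 267 = 51.
Consumer surplus without the control is ½ · (100.6 - 70) · 153 = 2340.9.
With the ceiling, 51 units are sold at 53 (assume they go to the highest-value buyers). The demand price at Q = 51 is 90.4, so CS = ½ · [(100.6 - 53) + (90.4 - 53)] · 51 = 2167.5.
Change in consumer surplus = 2167.5 - 2340.9 = -173.4.

-173.4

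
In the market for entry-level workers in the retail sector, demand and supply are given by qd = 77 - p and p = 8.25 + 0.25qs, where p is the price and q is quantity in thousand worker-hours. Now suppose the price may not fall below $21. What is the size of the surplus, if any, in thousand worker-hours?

0

Rearranging supply gives qs = 4p - 33. Setting quantity demanded equal to quantity supplied, 77 - p = 4p - 33, gives p* = 22 and q* = 55.
The floor of 21 is below the equilibrium price 22, so it is not binding; the market clears at p* = 22, q* = 55.
Since the control does not bind, there is no surplus.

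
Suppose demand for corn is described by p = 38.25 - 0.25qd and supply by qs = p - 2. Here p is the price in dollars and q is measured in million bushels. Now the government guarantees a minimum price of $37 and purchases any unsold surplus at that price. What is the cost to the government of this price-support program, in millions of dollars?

Rearranging demand gives qd = 153 - 4p. Setting quantity demanded equal to quantity supplied, 153 - 4p = p - 2, gives p* = 31 and q* = 29.
The floor of 37 is above the equilibrium price 31, so it binds.
At p = 37: qd = 153 - 4·37 = 5 and qs = 37 - 2 = 35.
Surplus = qs - qd = 30.
Government expenditure = surplus × support price = 30 × 37 = 1110.

1110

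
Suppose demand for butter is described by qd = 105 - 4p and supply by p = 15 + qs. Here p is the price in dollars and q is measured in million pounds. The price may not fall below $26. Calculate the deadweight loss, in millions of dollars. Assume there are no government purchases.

Rearranging supply gives qs = p - 15. In a free market, 105 - 4p = p - 15 gives the equilibrium p* = 24, q* = 9.
The floor of 26 is above the equilibrium price 24, so it binds.
At p = 26: qd = 105 - 4·26 = 1 and qs = 26 - 15 = 11.
Quantity traded falls to 1. At q = 1 the demand price is (105 - 1)/4 = 26 and the supply price is 15 + 1 = 16.
Deadweight loss = ½ · (26 - 16) · (9 - 1) = ½ · 10 · 8 = 40.

40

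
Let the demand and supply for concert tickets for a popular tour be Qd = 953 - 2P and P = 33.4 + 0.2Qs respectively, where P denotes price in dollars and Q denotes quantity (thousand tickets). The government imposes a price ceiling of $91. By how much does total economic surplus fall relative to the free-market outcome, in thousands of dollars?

41658.75

Rearranging supply gives Qs = 5P - 167. Equilibrium: 953 - 2P = 5P - 167, so 1120 = 7P and P* = 160, Q* = 633.
Because the ceiling (91) lies below the market-clearing price, it is binding.
At P = 91: Qd = 953 - 2·91 = 771 and Qs = 5·91 - 167 = 288.
Quantity traded falls to 288. At Q = 288 the demand price is (953 - 288)/2 = 332.5 and the supply price is (167 + 288)/5 = 91.
Deadweight loss = ½ · (332.5 - 91) · (633 - 288) = ½ · 241.5 · 345 = 41658.75.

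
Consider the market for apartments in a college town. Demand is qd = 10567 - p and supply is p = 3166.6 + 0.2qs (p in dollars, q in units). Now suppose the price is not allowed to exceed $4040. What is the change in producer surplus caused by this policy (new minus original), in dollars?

Rearranging supply gives qs = 5p - 15833. Without the control the market clears where 10567 - p = 5p - 15833, i.e. p* = 4400 and q* = 6167.
The ceiling of 4040 is below the equilibrium price 4400, so it binds.
At p = 4040: qd = 10567 - 4040 = 6527 and qs = 5·4040 - 15833 = 4367.
Producer surplus without the control is ½ · (4400 - 3166.6) · 6167 = 3803188.9.
With the ceiling, producers sell 4367 units at 4040, so PS = ½ · (4040 - 3166.6) · 4367 = 1907068.9.
Change in producer surplus = 1907068.9 - 3803188.9 = -1896120.

-1896120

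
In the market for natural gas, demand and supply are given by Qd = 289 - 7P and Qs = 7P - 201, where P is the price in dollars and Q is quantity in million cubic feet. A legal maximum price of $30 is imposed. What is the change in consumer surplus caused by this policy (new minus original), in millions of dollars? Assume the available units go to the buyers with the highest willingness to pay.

-42.5

Without the control the market clears where 289 - 7P = 7P - 201, i.e. P* = 35 and Q* = 44.
Since 30 < 35, the ceiling is binding.
At P = 30: Qd = 289 - 7·30 = 79 and Qs = 7·30 - 201 = 9.
Consumer surplus without the control is ½ · (289/7 - 35) · 44 = 968/7.
With the ceiling, 9 units are sold at 30 (assume they go to the highest-value buyers). The demand price at Q = 9 is 40, so CS = ½ · [(289/7 - 30) + (40 - 30)] · 9 = 1341/14.
Change in consumer surplus = 1341/14 - 968/7 = -42.5.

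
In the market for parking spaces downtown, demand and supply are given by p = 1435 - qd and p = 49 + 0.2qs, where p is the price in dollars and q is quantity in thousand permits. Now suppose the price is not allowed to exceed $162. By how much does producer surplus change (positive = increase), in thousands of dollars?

-101480

Rearranging demand gives qd = 1435 - p; rearranging supply gives qs = 5p - 245. In a free market, 1435 - p = 5p - 245 gives the equilibrium p* = 280, q* = 1155.
The ceiling of 162 is below the equilibrium price 280, so it binds.
At p = 162: qd = 1435 - 162 = 1273 and qs = 5·162 - 245 = 565.
Producer surplus without the control is ½ · (280 - 49) · 1155 = 133402.5.
With the ceiling, producers sell 565 units at 162, so PS = ½ · (162 - 49) · 565 = 31922.5.
Change in producer surplus = 31922.5 - 133402.5 = -101480.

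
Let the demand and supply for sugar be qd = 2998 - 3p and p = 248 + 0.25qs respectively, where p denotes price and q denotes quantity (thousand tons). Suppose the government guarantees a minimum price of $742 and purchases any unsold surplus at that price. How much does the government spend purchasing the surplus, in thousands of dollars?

Rearranging supply gives qs = 4p - 992. Setting quantity demanded equal to quantity supplied, 2998 - 3p = 4p - 992, gives p* = 570 and q* = 1288.
The floor of 742 is above the equilibrium price 570, so it binds.
At p = 742: qd = 2998 - 3·742 = 772 and qs = 4·742 - 992 = 1976.
Surplus = qs - qd = 1204.
Government expenditure = surplus × support price = 1204 × 742 = 893368.

893368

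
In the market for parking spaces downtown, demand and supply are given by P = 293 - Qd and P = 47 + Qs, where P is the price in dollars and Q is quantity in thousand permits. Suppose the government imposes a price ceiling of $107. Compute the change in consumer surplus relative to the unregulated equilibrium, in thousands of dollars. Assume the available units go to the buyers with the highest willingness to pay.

1795.5

Rearranging demand gives Qd = 293 - P; rearranging supply gives Qs = P - 47. In a free market, 293 - P = P - 47 gives the equilibrium P* = 170, Q* = 123.
Since 107 < 170, the ceiling is binding.
At P = 107: Qd = 293 - 107 = 186 and Qs = 107 - 47 = 60.
Consumer surplus without the control is ½ · (293 - 170) · 123 = 7564.5.
With the ceiling, 60 units are sold at 107 (assume they go to the highest-value buyers). The demand price at Q = 60 is 233, so CS = ½ · [(293 - 107) + (233 - 107)] · 60 = 9360.
Change in consumer surplus = 9360 - 7564.5 = 1795.5.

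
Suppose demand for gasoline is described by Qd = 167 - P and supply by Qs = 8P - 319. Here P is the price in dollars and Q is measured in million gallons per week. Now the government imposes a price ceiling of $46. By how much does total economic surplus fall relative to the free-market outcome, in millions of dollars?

2304

Equilibrium: 167 - P = 8P - 319, so 486 = 9P and P* = 54, Q* = 113.
Because the ceiling (46) lies below the market-clearing price, it is binding.
At P = 46: Qd = 167 - 46 = 121 and Qs = 8·46 - 319 = 49.
Quantity traded falls to 49. At Q = 49 the demand price is 167 - 49 = 118 and the supply price is (319 + 49)/8 = 46.
Deadweight loss = ½ · (118 - 46) · (113 - 49) = ½ · 72 · 64 = 2304.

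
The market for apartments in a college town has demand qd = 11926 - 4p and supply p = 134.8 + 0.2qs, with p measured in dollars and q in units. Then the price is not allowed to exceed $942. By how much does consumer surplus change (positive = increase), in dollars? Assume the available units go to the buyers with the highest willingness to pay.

Rearranging supply gives qs = 5p - 674. Setting quantity demanded equal to quantity supplied, 11926 - 4p = 5p - 674, gives p* = 1400 and q* = 6326.
The ceiling of 942 is below the equilibrium price 1400, so it binds.
At p = 942: qd = 11926 - 4·942 = 8158 and qs = 5·942 - 674 = 4036.
Consumer surplus without the control is ½ · (2981.5 - 1400) · 6326 = 5002284.5.
With the ceiling, 4036 units are sold at 942 (assume they go to the highest-value buyers). The demand price at q = 4036 is 1972.5, so CS = ½ · [(2981.5 - 942) + (1972.5 - 942)] · 4036 = 6195260.
Change in consumer surplus = 6195260 - 5002284.5 = 1192975.5.

1192975.5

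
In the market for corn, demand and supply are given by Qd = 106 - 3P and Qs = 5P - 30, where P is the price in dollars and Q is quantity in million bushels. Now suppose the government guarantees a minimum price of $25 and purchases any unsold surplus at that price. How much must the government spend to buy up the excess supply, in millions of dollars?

1600

Equilibrium: 106 - 3P = 5P - 30, so 136 = 8P and P* = 17, Q* = 55.
Because the floor (25) lies above the market-clearing price, it is binding.
At P = 25: Qd = 106 - 3·25 = 31 and Qs = 5·25 - 30 = 95.
Surplus = Qs - Qd = 64.
Government expenditure = surplus × support price = 64 × 25 = 1600.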